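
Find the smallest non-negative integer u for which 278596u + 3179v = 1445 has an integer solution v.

gcd(278596, 3179) = 289 (Euclid: 278596 = 87·3179 + 2023; 3179 = 1·2023 + 1156; 2023 = 1·1156 + 867; 1156 = 1·867 + 289; 867 = 3·289 + 0), and 289 | 1445.
Extended Euclid: 278596·(-3) + 3179·(263) = 289. Scale by 5: u₀ = -15.
General solution u = u₀ + 11t; reducing mod 11 gives u = 7 (and v = -613).

7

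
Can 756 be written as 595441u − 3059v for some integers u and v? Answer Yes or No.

By Bézout, 595441u − 3059v = 756 has integer solutions iff gcd(595441, 3059) | 756.
Euclid: 595441 = 194·3059 + 1995; 3059 = 1·1995 + 1064; 1995 = 1·1064 + 931; 1064 = 1·931 + 133; 931 = 7·133 + 0. gcd = 133; 756 mod 133 = 91. No.

No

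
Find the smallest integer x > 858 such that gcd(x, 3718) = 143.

1001

Multiples of 143 above 858: 143·7, 143·8, … . Need the cofactor coprime to 3718/143 = 26.
Checking s = 7, 8, … the first with gcd(s, 26) = 1 is s = 7, giving 1001.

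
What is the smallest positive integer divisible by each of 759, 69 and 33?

759 = 3 · 11 · 23; 69 = 3 · 23; 33 = 3 · 11
lcm takes max exponent of each prime: 3 · 11 · 23 = 759

759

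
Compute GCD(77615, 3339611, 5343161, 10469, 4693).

361

gcd(77615, 3339611): 3339611 = 43·77615 + 2166; 77615 = 35·2166 + 1805; 2166 = 1·1805 + 361; 1805 = 5·361 + 0 → 361
gcd(361, 5343161): 5343161 = 14801·361 + 0 → 361
gcd(361, 10469): 10469 = 29·361 + 0 → 361
gcd(361, 4693): 4693 = 13·361 + 0 → 361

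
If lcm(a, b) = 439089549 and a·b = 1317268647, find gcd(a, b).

3

From gcd × lcm = ab: gcd = 1317268647 / 439089549 = 3.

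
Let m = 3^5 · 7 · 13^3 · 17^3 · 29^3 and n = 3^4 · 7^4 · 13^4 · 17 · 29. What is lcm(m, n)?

1996699001315766111

max exponent per prime: 3^5 · 7^4 · 13^4 · 17^3 · 29^3 = 1996699001315766111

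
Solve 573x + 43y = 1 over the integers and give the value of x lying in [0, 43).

Reduce mod 43: 573x ≡ 1 (mod 43). With g = gcd(573, 43) = 1 dividing 1, divide through: 573x ≡ 1 (mod 43).
Since gcd(573, 43) = 1, x ≡ 1·(573)⁻¹ ≡ 40 (mod 43). Smallest non-negative: 40.

40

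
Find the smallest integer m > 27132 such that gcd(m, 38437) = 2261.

gcd(m, 38437) = 2261 forces 2261 | m; write m = 2261s. Then gcd(2261s, 2261·17) = 2261·gcd(s, 17), so need gcd(s, 17) = 1.
2261s > 27132 gives s ≥ 13. The least s ≥ 13 coprime to 17 is 13, so m = 2261·13 = 29393.

29393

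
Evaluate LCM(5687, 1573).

gcd first: 5687 = 3·1573 + 968; 1573 = 1·968 + 605; 968 = 1·605 + 363; 605 = 1·363 + 242; 363 = 1·242 + 121; 242 = 2·121 + 0 → gcd = 121
lcm = 5687·1573/gcd = 8945651/121 = 73931

73931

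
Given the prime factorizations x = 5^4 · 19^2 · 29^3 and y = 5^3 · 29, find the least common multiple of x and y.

5502768125

max exponent per prime: 5^4 · 19^2 · 29^3 = 5502768125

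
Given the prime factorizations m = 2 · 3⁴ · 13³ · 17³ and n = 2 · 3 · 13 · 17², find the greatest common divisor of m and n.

22542

min exponent per shared prime: 2 · 3 · 13 · 17² = 22542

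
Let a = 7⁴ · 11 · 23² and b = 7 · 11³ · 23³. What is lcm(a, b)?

38882459077

max exponent per prime: 7⁴ · 11³ · 23³ = 38882459077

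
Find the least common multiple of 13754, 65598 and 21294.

9473466366

lcm(13754, 65598) = 13754·65598/gcd = 902234892/26 = 34701342
lcm(34701342, 21294) = 34701342·21294/gcd = 738930376548/78 = 9473466366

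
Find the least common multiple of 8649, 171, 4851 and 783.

8649 = 3² · 31²; 171 = 3² · 19; 4851 = 3² · 7² · 11; 783 = 3³ · 29
lcm takes max exponent of each prime: 3³ · 7² · 11 · 19 · 29 · 31² = 7705973583

7705973583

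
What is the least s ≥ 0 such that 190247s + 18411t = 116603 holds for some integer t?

Reduce mod 18411: 190247s ≡ 116603 (mod 18411). With g = gcd(190247, 18411) = 6137 dividing 116603, divide through: 31s ≡ 19 (mod 3).
Since gcd(31, 3) = 1, s ≡ 19·(31)⁻¹ ≡ 1 (mod 3). Smallest non-negative: 1.

1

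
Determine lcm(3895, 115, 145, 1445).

3895 = 5 · 19 · 41; 115 = 5 · 23; 145 = 5 · 29; 1445 = 5 · 17²
lcm takes max exponent of each prime: 5 · 17² · 19 · 23 · 29 · 41 = 750811885

750811885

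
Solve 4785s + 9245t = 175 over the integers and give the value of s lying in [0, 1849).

gcd(4785, 9245) = 5 (Euclid: 9245 = 1·4785 + 4460; 4785 = 1·4460 + 325; 4460 = 13·325 + 235; 325 = 1·235 + 90; 235 = 2·90 + 55; 90 = 1·55 + 35; 55 = 1·35 + 20; 35 = 1·20 + 15; 20 = 1·15 + 5; 15 = 3·5 + 0), and 5 | 175.
Extended Euclid: 4785·(-512) + 9245·(265) = 5. Scale by 35: s₀ = -17920.
General solution s = s₀ + 1849k; reducing mod 1849 gives s = 570 (and t = -295).

570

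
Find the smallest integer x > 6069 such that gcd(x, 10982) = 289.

10982 = 289·38. Any x with gcd(x, 10982) = 289 is a multiple of 289, say 289s, with s coprime to 38.
Need s > 6069/289, so s ≥ 22. First s ≥ 22 with gcd(s, 38) = 1 is s = 23. Thus x = 289·23 = 6647.

6647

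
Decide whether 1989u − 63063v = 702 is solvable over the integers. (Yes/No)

Yes

By Bézout, 1989u − 63063v = 702 has integer solutions iff gcd(1989, 63063) | 702.
Euclid: 63063 = 31·1989 + 1404; 1989 = 1·1404 + 585; 1404 = 2·585 + 234; 585 = 2·234 + 117; 234 = 2·117 + 0. gcd = 117; 702 mod 117 = 0. Yes.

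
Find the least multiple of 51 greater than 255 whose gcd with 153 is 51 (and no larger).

357

Multiples of 51 above 255: 51·6, 51·7, … . Need the cofactor coprime to 153/51 = 3.
Checking s = 6, 7, … the first with gcd(s, 3) = 1 is s = 7, giving 357.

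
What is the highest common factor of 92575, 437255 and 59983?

gcd(92575, 437255): 437255 = 4·92575 + 66955; 92575 = 1·66955 + 25620; 66955 = 2·25620 + 15715; 25620 = 1·15715 + 9905; 15715 = 1·9905 + 5810; 9905 = 1·5810 + 4095; 5810 = 1·4095 + 1715; 4095 = 2·1715 + 665; 1715 = 2·665 + 385; 665 = 1·385 + 280; 385 = 1·280 + 105; 280 = 2·105 + 70; 105 = 1·70 + 35; 70 = 2·35 + 0 → 35
gcd(35, 59983): 59983 = 1713·35 + 28; 35 = 1·28 + 7; 28 = 4·7 + 0 → 7

7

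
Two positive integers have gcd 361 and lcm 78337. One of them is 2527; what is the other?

Using uv = gcd(u,v)·lcm(u,v) = 361·78337 = 28279657, we get v = 28279657/2527 = 11191.

11191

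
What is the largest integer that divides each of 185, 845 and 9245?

185 = 5 · 37; 845 = 5 · 13²; 9245 = 5 · 43²
gcd takes min exponent of each prime: 5 = 5

5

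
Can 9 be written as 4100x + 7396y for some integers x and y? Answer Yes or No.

No

By Bézout, 4100x + 7396y = 9 has integer solutions iff gcd(4100, 7396) | 9.
Euclid: 7396 = 1·4100 + 3296; 4100 = 1·3296 + 804; 3296 = 4·804 + 80; 804 = 10·80 + 4; 80 = 20·4 + 0. gcd = 4; 9 mod 4 = 1. No.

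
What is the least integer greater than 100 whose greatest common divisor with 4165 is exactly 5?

110

gcd(m, 4165) = 5 forces 5 | m; write m = 5s. Then gcd(5s, 5·833) = 5·gcd(s, 833), so need gcd(s, 833) = 1.
5s > 100 gives s ≥ 21. The least s ≥ 21 coprime to 833 is 22, so m = 5·22 = 110.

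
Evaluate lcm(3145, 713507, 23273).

4883955415

3145 = 5 · 17 · 37; 713507 = 17 · 19 · 47²; 23273 = 17 · 37²
lcm takes max exponent of each prime: 5 · 17 · 19 · 37² · 47² = 4883955415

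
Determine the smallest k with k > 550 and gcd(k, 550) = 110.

Multiples of 110 above 550: 110·6, 110·7, … . Need the cofactor coprime to 550/110 = 5.
Checking s = 6, 7, … the first with gcd(s, 5) = 1 is s = 6, giving 660.

660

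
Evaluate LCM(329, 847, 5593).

329 = 7 · 47; 847 = 7 · 11²; 5593 = 7 · 17 · 47
lcm takes max exponent of each prime: 7 · 11² · 17 · 47 = 676753

676753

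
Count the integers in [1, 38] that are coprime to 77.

Prime factors of 77: 7, 11. Count integers ≤ 38 divisible by none of them.
By inclusion–exclusion: 38 − ⌊38/7⌋ − ⌊38/11⌋ + ⌊38/77⌋ = 30.

30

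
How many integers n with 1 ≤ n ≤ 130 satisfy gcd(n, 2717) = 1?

103

2717 = 11·13·19. Inclusion–exclusion on these primes:
130 − ⌊130/11⌋ − ⌊130/13⌋ − ⌊130/19⌋ + ⌊130/143⌋ + ⌊130/209⌋ + ⌊130/247⌋ − ⌊130/2717⌋ = 103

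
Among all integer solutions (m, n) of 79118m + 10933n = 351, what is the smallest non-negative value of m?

Reduce mod 10933: 79118m ≡ 351 (mod 10933). With g = gcd(79118, 10933) = 13 dividing 351, divide through: 6086m ≡ 27 (mod 841).
Since gcd(6086, 841) = 1, m ≡ 27·(6086)⁻¹ ≡ 334 (mod 841). Smallest non-negative: 334.

334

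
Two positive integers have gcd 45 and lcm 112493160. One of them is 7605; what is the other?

665640

a·b = gcd·lcm = 45·112493160 = 5062192200, so b = 5062192200/7605 = 665640.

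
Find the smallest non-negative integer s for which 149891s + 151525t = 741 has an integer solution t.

1576

gcd(149891, 151525) = 19 (Euclid: 151525 = 1·149891 + 1634; 149891 = 91·1634 + 1197; 1634 = 1·1197 + 437; 1197 = 2·437 + 323; 437 = 1·323 + 114; 323 = 2·114 + 95; 114 = 1·95 + 19; 95 = 5·19 + 0), and 19 | 741.
Extended Euclid: 149891·(-1391) + 151525·(1376) = 19. Scale by 39: s₀ = -54249.
General solution s = s₀ + 7975k; reducing mod 7975 gives s = 1576 (and t = -1559).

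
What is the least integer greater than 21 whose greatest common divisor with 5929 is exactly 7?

Multiples of 7 above 21: 7·4, 7·5, … . Need the cofactor coprime to 5929/7 = 847.
Checking s = 4, 5, … the first with gcd(s, 847) = 1 is s = 4, giving 28.

28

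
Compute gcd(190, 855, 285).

95

190 = 2 · 5 · 19; 855 = 3² · 5 · 19; 285 = 3 · 5 · 19
gcd takes min exponent of each prime: 5 · 19 = 95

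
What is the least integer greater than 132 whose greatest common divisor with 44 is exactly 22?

Multiples of 22 above 132: 22·7, 22·8, … . Need the cofactor coprime to 44/22 = 2.
Checking s = 7, 8, … the first with gcd(s, 2) = 1 is s = 7, giving 154.

154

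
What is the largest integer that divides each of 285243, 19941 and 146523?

gcd(285243, 19941): 285243 = 14·19941 + 6069; 19941 = 3·6069 + 1734; 6069 = 3·1734 + 867; 1734 = 2·867 + 0 → 867
gcd(867, 146523): 146523 = 169·867 + 0 → 867

867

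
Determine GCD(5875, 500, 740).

5875 = 5³ · 47; 500 = 2² · 5³; 740 = 2² · 5 · 37
gcd takes min exponent of each prime: 5 = 5

5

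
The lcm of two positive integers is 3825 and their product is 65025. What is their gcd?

gcd·lcm = product, so gcd = 65025/3825 = 17.

17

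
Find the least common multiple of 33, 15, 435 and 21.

33 = 3 · 11; 15 = 3 · 5; 435 = 3 · 5 · 29; 21 = 3 · 7
lcm takes max exponent of each prime: 3 · 5 · 7 · 11 · 29 = 33495

33495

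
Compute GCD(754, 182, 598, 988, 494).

26

gcd(754, 182): 754 = 4·182 + 26; 182 = 7·26 + 0 → 26
gcd(26, 598): 598 = 23·26 + 0 → 26
gcd(26, 988): 988 = 38·26 + 0 → 26
gcd(26, 494): 494 = 19·26 + 0 → 26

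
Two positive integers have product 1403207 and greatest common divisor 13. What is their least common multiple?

107939

gcd·lcm = product, so lcm = 1403207/13 = 107939.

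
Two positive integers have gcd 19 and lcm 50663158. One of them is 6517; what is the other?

147706

Using mn = gcd(m,n)·lcm(m,n) = 19·50663158 = 962600002, we get n = 962600002/6517 = 147706.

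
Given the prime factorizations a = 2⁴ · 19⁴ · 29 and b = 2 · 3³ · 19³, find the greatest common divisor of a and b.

min exponent per shared prime: 2 · 19³ = 13718

13718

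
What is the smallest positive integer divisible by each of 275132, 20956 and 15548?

196169116

275132 = 2² · 11 · 13² · 37; 20956 = 2² · 13² · 31; 15548 = 2² · 13² · 23
lcm takes max exponent of each prime: 2² · 11 · 13² · 23 · 31 · 37 = 196169116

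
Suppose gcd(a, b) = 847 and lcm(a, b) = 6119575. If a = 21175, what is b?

Using ab = gcd(a,b)·lcm(a,b) = 847·6119575 = 5183280025, we get b = 5183280025/21175 = 244783.

244783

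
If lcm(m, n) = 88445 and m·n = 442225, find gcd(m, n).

From gcd × lcm = mn: gcd = 442225 / 88445 = 5.

5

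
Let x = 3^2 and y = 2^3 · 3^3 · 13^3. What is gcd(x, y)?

9

min exponent per shared prime: 3^2 = 9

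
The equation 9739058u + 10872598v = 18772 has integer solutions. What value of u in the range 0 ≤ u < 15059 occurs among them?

12028

gcd(9739058, 10872598) = 722 (Euclid: 10872598 = 1·9739058 + 1133540; 9739058 = 8·1133540 + 670738; 1133540 = 1·670738 + 462802; 670738 = 1·462802 + 207936; 462802 = 2·207936 + 46930; 207936 = 4·46930 + 20216; 46930 = 2·20216 + 6498; 20216 = 3·6498 + 722; 6498 = 9·722 + 0), and 722 | 18772.
Extended Euclid: 9739058·(1621) + 10872598·(-1452) = 722. Scale by 26: u₀ = 42146.
General solution u = u₀ + 15059t; reducing mod 15059 gives u = 12028 (and v = -10774).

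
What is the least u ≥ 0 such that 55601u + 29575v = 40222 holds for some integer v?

22

Euclid: 55601 = 1·29575 + 26026; 29575 = 1·26026 + 3549; 26026 = 7·3549 + 1183; 3549 = 3·1183 + 0 → gcd = 1183; 40222 = 1183·34.
Back-substitution yields 55601·(8) + 29575·(-15) = 1183, so one solution is u = 8·34 = 272, v = -15·34 = -510.
Solutions in u differ by 29575/1183 = 25; the one in [0, 25) is 272 mod 25 = 22.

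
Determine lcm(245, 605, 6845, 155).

245 = 5 · 7²; 605 = 5 · 11²; 6845 = 5 · 37²; 155 = 5 · 31
lcm takes max exponent of each prime: 5 · 7² · 11² · 31 · 37² = 1258104155

1258104155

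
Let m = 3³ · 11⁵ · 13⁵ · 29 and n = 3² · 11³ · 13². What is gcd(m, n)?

min exponent per shared prime: 3² · 11³ · 13² = 2024451

2024451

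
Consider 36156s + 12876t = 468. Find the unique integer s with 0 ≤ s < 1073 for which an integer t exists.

gcd(36156, 12876) = 12 (Euclid: 36156 = 2·12876 + 10404; 12876 = 1·10404 + 2472; 10404 = 4·2472 + 516; 2472 = 4·516 + 408; 516 = 1·408 + 108; 408 = 3·108 + 84; 108 = 1·84 + 24; 84 = 3·24 + 12; 24 = 2·12 + 0), and 12 | 468.
Extended Euclid: 36156·(-474) + 12876·(1331) = 12. Scale by 39: s₀ = -18486.
General solution s = s₀ + 1073k; reducing mod 1073 gives s = 828 (and t = -2325).

828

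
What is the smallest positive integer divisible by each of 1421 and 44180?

62779780

1421 = 7² · 29; 44180 = 2² · 5 · 47²
max exponents: 2² · 5 · 7² · 29 · 47² = 62779780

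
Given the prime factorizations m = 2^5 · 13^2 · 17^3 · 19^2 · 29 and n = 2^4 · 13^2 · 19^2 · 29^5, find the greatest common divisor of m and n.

28308176

min exponent per shared prime: 2^4 · 13^2 · 19^2 · 29 = 28308176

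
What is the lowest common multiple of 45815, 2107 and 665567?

45815 = 5 · 7² · 11 · 17; 2107 = 7² · 43; 665567 = 7² · 17² · 47
lcm takes max exponent of each prime: 5 · 7² · 11 · 17² · 43 · 47 = 1574065955

1574065955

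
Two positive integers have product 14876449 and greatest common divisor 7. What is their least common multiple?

2125207

gcd·lcm = product, so lcm = 14876449/7 = 2125207.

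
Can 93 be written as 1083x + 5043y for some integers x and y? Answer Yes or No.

By Bézout, 1083x + 5043y = 93 has integer solutions iff gcd(1083, 5043) | 93.
Euclid: 5043 = 4·1083 + 711; 1083 = 1·711 + 372; 711 = 1·372 + 339; 372 = 1·339 + 33; 339 = 10·33 + 9; 33 = 3·9 + 6; 9 = 1·6 + 3; 6 = 2·3 + 0. gcd = 3; 93 mod 3 = 0. Yes.

Yes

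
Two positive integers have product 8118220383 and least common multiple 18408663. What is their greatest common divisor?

gcd·lcm = product, so gcd = 8118220383/18408663 = 441.

441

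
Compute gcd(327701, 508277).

11

327701 = 11 · 31³
508277 = 7² · 11 · 23 · 41
Common: 11 = 11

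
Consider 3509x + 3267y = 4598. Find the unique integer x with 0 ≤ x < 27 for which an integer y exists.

19

gcd(3509, 3267) = 121 (Euclid: 3509 = 1·3267 + 242; 3267 = 13·242 + 121; 242 = 2·121 + 0), and 121 | 4598.
Extended Euclid: 3509·(-13) + 3267·(14) = 121. Scale by 38: x₀ = -494.
General solution x = x₀ + 27t; reducing mod 27 gives x = 19 (and y = -19).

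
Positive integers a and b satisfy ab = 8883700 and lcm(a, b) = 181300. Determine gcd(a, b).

From gcd × lcm = ab: gcd = 8883700 / 181300 = 49.

49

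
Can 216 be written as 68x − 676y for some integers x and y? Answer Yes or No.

Yes

By Bézout, 68x − 676y = 216 has integer solutions iff gcd(68, 676) | 216.
Euclid: 676 = 9·68 + 64; 68 = 1·64 + 4; 64 = 16·4 + 0. gcd = 4; 216 mod 4 = 0. Yes.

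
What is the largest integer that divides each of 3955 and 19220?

5

Euclid: 19220 = 4·3955 + 3400; 3955 = 1·3400 + 555; 3400 = 6·555 + 70; 555 = 7·70 + 65; 70 = 1·65 + 5; 65 = 13·5 + 0. Last nonzero remainder: 5.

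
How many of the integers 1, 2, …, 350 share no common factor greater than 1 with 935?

240

935 = 5·11·17. Inclusion–exclusion on these primes:
350 − ⌊350/5⌋ − ⌊350/11⌋ − ⌊350/17⌋ + ⌊350/55⌋ + ⌊350/85⌋ + ⌊350/187⌋ − ⌊350/935⌋ = 240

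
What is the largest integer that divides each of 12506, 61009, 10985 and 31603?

169

gcd(12506, 61009): 61009 = 4·12506 + 10985; 12506 = 1·10985 + 1521; 10985 = 7·1521 + 338; 1521 = 4·338 + 169; 338 = 2·169 + 0 → 169
gcd(169, 10985): 10985 = 65·169 + 0 → 169
gcd(169, 31603): 31603 = 187·169 + 0 → 169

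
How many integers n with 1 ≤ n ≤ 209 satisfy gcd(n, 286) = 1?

88

Prime factors of 286: 2, 11, 13. Count integers ≤ 209 divisible by none of them.
By inclusion–exclusion: 209 − ⌊209/2⌋ − ⌊209/11⌋ − ⌊209/13⌋ + ⌊209/22⌋ + ⌊209/26⌋ + ⌊209/143⌋ − ⌊209/286⌋ = 88.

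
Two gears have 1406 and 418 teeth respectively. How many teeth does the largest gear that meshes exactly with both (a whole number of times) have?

1406 = 2 · 19 · 37
418 = 2 · 11 · 19
Common: 2 · 19 = 38

38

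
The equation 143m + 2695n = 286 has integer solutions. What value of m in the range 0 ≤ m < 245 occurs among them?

2

Reduce mod 2695: 143m ≡ 286 (mod 2695). With g = gcd(143, 2695) = 11 dividing 286, divide through: 13m ≡ 26 (mod 245).
Since gcd(13, 245) = 1, m ≡ 26·(13)⁻¹ ≡ 2 (mod 245). Smallest non-negative: 2.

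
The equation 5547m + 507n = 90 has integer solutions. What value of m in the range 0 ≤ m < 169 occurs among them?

166

gcd(5547, 507) = 3 (Euclid: 5547 = 10·507 + 477; 507 = 1·477 + 30; 477 = 15·30 + 27; 30 = 1·27 + 3; 27 = 9·3 + 0), and 3 | 90.
Extended Euclid: 5547·(-17) + 507·(186) = 3. Scale by 30: m₀ = -510.
General solution m = m₀ + 169t; reducing mod 169 gives m = 166 (and n = -1816).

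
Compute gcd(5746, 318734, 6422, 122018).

338

gcd(5746, 318734): 318734 = 55·5746 + 2704; 5746 = 2·2704 + 338; 2704 = 8·338 + 0 → 338
gcd(338, 6422): 6422 = 19·338 + 0 → 338
gcd(338, 122018): 122018 = 361·338 + 0 → 338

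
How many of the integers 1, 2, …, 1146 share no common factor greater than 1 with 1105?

Prime factors of 1105: 5, 13, 17. Count integers ≤ 1146 divisible by none of them.
By inclusion–exclusion: 1146 − ⌊1146/5⌋ − ⌊1146/13⌋ − ⌊1146/17⌋ + ⌊1146/65⌋ + ⌊1146/85⌋ + ⌊1146/221⌋ − ⌊1146/1105⌋ = 796.

796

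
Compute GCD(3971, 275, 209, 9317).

gcd(3971, 275): 3971 = 14·275 + 121; 275 = 2·121 + 33; 121 = 3·33 + 22; 33 = 1·22 + 11; 22 = 2·11 + 0 → 11
gcd(11, 209): 209 = 19·11 + 0 → 11
gcd(11, 9317): 9317 = 847·11 + 0 → 11

11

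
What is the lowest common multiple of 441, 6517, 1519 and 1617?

20000673

lcm(441, 6517) = 441·6517/gcd = 2873997/49 = 58653
lcm(58653, 1519) = 58653·1519/gcd = 89093907/49 = 1818243
lcm(1818243, 1617) = 1818243·1617/gcd = 2940098931/147 = 20000673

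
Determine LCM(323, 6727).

gcd first: 6727 = 20·323 + 267; 323 = 1·267 + 56; 267 = 4·56 + 43; 56 = 1·43 + 13; 43 = 3·13 + 4; 13 = 3·4 + 1; 4 = 4·1 + 0 → gcd = 1
lcm = 323·6727/gcd = 2172821/1 = 2172821

2172821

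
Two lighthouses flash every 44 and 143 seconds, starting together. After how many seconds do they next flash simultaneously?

gcd first: 143 = 3·44 + 11; 44 = 4·11 + 0 → gcd = 11
lcm = 44·143/gcd = 6292/11 = 572

572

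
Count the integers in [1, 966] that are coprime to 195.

195 = 3·5·13. Inclusion–exclusion on these primes:
966 − ⌊966/3⌋ − ⌊966/5⌋ − ⌊966/13⌋ + ⌊966/15⌋ + ⌊966/39⌋ + ⌊966/65⌋ − ⌊966/195⌋ = 475

475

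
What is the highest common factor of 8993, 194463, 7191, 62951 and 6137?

17

8993 = 17 · 23²; 194463 = 3² · 17 · 31 · 41; 7191 = 3² · 17 · 47; 62951 = 7 · 17 · 23²; 6137 = 17 · 19²
gcd takes min exponent of each prime: 17 = 17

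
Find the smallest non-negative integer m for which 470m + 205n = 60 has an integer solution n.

Euclid: 470 = 2·205 + 60; 205 = 3·60 + 25; 60 = 2·25 + 10; 25 = 2·10 + 5; 10 = 2·5 + 0 → gcd = 5; 60 = 5·12.
Back-substitution yields 470·(-17) + 205·(39) = 5, so one solution is m = -17·12 = -204, n = 39·12 = 468.
Solutions in m differ by 205/5 = 41; the one in [0, 41) is -204 mod 41 = 1.

1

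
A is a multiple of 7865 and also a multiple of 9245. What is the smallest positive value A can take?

14542385

gcd first: 9245 = 1·7865 + 1380; 7865 = 5·1380 + 965; 1380 = 1·965 + 415; 965 = 2·415 + 135; 415 = 3·135 + 10; 135 = 13·10 + 5; 10 = 2·5 + 0 → gcd = 5
lcm = 7865·9245/gcd = 72711925/5 = 14542385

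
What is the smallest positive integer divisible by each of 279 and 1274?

355446

279 = 3² · 31; 1274 = 2 · 7² · 13
max exponents: 2 · 3² · 7² · 13 · 31 = 355446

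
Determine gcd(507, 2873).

169

Euclid: 2873 = 5·507 + 338; 507 = 1·338 + 169; 338 = 2·169 + 0. Last nonzero remainder: 169.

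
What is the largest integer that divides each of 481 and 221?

13

481 = 13 · 37
221 = 13 · 17
Common: 13 = 13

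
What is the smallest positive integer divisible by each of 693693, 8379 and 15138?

693693 = 3² · 7² · 11² · 13; 8379 = 3² · 7² · 19; 15138 = 2 · 3² · 29²
lcm takes max exponent of each prime: 2 · 3² · 7² · 11² · 13 · 19 · 29² = 22169040894

22169040894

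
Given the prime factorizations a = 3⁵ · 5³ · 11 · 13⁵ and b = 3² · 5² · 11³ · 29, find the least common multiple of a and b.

435320482150125

max exponent per prime: 3⁵ · 5³ · 11³ · 13⁵ · 29 = 435320482150125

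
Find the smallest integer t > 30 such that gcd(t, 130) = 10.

40

gcd(t, 130) = 10 forces 10 | t; write t = 10s. Then gcd(10s, 10·13) = 10·gcd(s, 13), so need gcd(s, 13) = 1.
10s > 30 gives s ≥ 4. The least s ≥ 4 coprime to 13 is 4, so t = 10·4 = 40.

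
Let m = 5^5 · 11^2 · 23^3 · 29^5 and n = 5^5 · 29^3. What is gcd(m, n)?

min exponent per shared prime: 5^5 · 29^3 = 76215625

76215625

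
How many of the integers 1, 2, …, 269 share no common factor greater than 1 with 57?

170

57 = 3·19. Inclusion–exclusion on these primes:
269 − ⌊269/3⌋ − ⌊269/19⌋ + ⌊269/57⌋ = 170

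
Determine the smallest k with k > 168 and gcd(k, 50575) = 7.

182

gcd(k, 50575) = 7 forces 7 | k; write k = 7s. Then gcd(7s, 7·7225) = 7·gcd(s, 7225), so need gcd(s, 7225) = 1.
7s > 168 gives s ≥ 25. The least s ≥ 25 coprime to 7225 is 26, so k = 7·26 = 182.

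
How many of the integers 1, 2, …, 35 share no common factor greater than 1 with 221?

31

221 = 13·17. Inclusion–exclusion on these primes:
35 − ⌊35/13⌋ − ⌊35/17⌋ + ⌊35/221⌋ = 31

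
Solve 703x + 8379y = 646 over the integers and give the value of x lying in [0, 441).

Euclid: 8379 = 11·703 + 646; 703 = 1·646 + 57; 646 = 11·57 + 19; 57 = 3·19 + 0 → gcd = 19; 646 = 19·34.
Back-substitution yields 703·(-143) + 8379·(12) = 19, so one solution is x = -143·34 = -4862, y = 12·34 = 408.
Solutions in x differ by 8379/19 = 441; the one in [0, 441) is -4862 mod 441 = 430.

430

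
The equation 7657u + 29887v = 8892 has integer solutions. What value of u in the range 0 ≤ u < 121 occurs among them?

48

Reduce mod 29887: 7657u ≡ 8892 (mod 29887). With g = gcd(7657, 29887) = 247 dividing 8892, divide through: 31u ≡ 36 (mod 121).
Since gcd(31, 121) = 1, u ≡ 36·(31)⁻¹ ≡ 48 (mod 121). Smallest non-negative: 48.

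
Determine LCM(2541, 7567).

2541 = 3 · 7 · 11²; 7567 = 7 · 23 · 47
max exponents: 3 · 7 · 11² · 23 · 47 = 2746821

2746821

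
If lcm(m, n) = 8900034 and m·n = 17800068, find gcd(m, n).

2

From gcd × lcm = mn: gcd = 17800068 / 8900034 = 2.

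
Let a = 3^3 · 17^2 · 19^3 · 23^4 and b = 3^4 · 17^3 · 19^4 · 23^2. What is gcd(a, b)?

28312491033

min exponent per shared prime: 3^3 · 17^2 · 19^3 · 23^2 = 28312491033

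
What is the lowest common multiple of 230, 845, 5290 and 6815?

1218535630

lcm(230, 845) = 230·845/gcd = 194350/5 = 38870
lcm(38870, 5290) = 38870·5290/gcd = 205622300/230 = 894010
lcm(894010, 6815) = 894010·6815/gcd = 6092678150/5 = 1218535630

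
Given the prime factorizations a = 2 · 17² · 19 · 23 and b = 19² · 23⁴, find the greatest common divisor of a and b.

437

min exponent per shared prime: 19 · 23 = 437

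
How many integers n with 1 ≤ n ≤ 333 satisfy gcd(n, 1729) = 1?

1729 = 7·13·19. Inclusion–exclusion on these primes:
333 − ⌊333/7⌋ − ⌊333/13⌋ − ⌊333/19⌋ + ⌊333/91⌋ + ⌊333/133⌋ + ⌊333/247⌋ − ⌊333/1729⌋ = 250

250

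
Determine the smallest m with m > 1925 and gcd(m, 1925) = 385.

2310

Multiples of 385 above 1925: 385·6, 385·7, … . Need the cofactor coprime to 1925/385 = 5.
Checking s = 6, 7, … the first with gcd(s, 5) = 1 is s = 6, giving 2310.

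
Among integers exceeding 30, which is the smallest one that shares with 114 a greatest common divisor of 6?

36

Multiples of 6 above 30: 6·6, 6·7, … . Need the cofactor coprime to 114/6 = 19.
Checking s = 6, 7, … the first with gcd(s, 19) = 1 is s = 6, giving 36.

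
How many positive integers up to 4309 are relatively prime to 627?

627 = 3·11·19. Inclusion–exclusion on these primes:
4309 − ⌊4309/3⌋ − ⌊4309/11⌋ − ⌊4309/19⌋ + ⌊4309/33⌋ + ⌊4309/57⌋ + ⌊4309/209⌋ − ⌊4309/627⌋ = 2475

2475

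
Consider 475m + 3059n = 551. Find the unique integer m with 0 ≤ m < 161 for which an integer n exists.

72

gcd(475, 3059) = 19 (Euclid: 3059 = 6·475 + 209; 475 = 2·209 + 57; 209 = 3·57 + 38; 57 = 1·38 + 19; 38 = 2·19 + 0), and 19 | 551.
Extended Euclid: 475·(58) + 3059·(-9) = 19. Scale by 29: m₀ = 1682.
General solution m = m₀ + 161t; reducing mod 161 gives m = 72 (and n = -11).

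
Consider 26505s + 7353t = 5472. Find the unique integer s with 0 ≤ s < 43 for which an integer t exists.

31

Euclid: 26505 = 3·7353 + 4446; 7353 = 1·4446 + 2907; 4446 = 1·2907 + 1539; 2907 = 1·1539 + 1368; 1539 = 1·1368 + 171; 1368 = 8·171 + 0 → gcd = 171; 5472 = 171·32.
Back-substitution yields 26505·(5) + 7353·(-18) = 171, so one solution is s = 5·32 = 160, t = -18·32 = -576.
Solutions in s differ by 7353/171 = 43; the one in [0, 43) is 160 mod 43 = 31.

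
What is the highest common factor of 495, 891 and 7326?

495 = 3² · 5 · 11; 891 = 3⁴ · 11; 7326 = 2 · 3² · 11 · 37
gcd takes min exponent of each prime: 3² · 11 = 99

99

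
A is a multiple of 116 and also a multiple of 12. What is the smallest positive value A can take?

348

116 = 2² · 29; 12 = 2² · 3
max exponents: 2² · 3 · 29 = 348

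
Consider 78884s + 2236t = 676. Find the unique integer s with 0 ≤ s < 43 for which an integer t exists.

Reduce mod 2236: 78884s ≡ 676 (mod 2236). With g = gcd(78884, 2236) = 52 dividing 676, divide through: 1517s ≡ 13 (mod 43).
Since gcd(1517, 43) = 1, s ≡ 13·(1517)⁻¹ ≡ 19 (mod 43). Smallest non-negative: 19.

19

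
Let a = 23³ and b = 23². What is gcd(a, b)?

529

min exponent per shared prime: 23² = 529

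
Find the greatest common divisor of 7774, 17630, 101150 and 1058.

2

gcd(7774, 17630): 17630 = 2·7774 + 2082; 7774 = 3·2082 + 1528; 2082 = 1·1528 + 554; 1528 = 2·554 + 420; 554 = 1·420 + 134; 420 = 3·134 + 18; 134 = 7·18 + 8; 18 = 2·8 + 2; 8 = 4·2 + 0 → 2
gcd(2, 101150): 101150 = 50575·2 + 0 → 2
gcd(2, 1058): 1058 = 529·2 + 0 → 2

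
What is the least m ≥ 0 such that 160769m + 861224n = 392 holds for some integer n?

Euclid: 861224 = 5·160769 + 57379; 160769 = 2·57379 + 46011; 57379 = 1·46011 + 11368; 46011 = 4·11368 + 539; 11368 = 21·539 + 49; 539 = 11·49 + 0 → gcd = 49; 392 = 49·8.
Back-substitution yields 160769·(-1591) + 861224·(297) = 49, so one solution is m = -1591·8 = -12728, n = 297·8 = 2376.
Solutions in m differ by 861224/49 = 17576; the one in [0, 17576) is -12728 mod 17576 = 4848.

4848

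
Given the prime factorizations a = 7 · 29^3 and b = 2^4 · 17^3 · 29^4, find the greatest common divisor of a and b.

24389

min exponent per shared prime: 29^3 = 24389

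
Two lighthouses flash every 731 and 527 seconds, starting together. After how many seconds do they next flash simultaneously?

gcd first: 731 = 1·527 + 204; 527 = 2·204 + 119; 204 = 1·119 + 85; 119 = 1·85 + 34; 85 = 2·34 + 17; 34 = 2·17 + 0 → gcd = 17
lcm = 731·527/gcd = 385237/17 = 22661

22661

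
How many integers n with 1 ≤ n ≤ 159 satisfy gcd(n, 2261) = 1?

122

Prime factors of 2261: 7, 17, 19. Count integers ≤ 159 divisible by none of them.
By inclusion–exclusion: 159 − ⌊159/7⌋ − ⌊159/17⌋ − ⌊159/19⌋ + ⌊159/119⌋ + ⌊159/133⌋ + ⌊159/323⌋ − ⌊159/2261⌋ = 122.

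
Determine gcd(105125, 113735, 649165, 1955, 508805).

5

105125 = 5³ · 29²; 113735 = 5 · 23² · 43; 649165 = 5 · 11² · 29 · 37; 1955 = 5 · 17 · 23; 508805 = 5 · 11² · 29²
gcd takes min exponent of each prime: 5 = 5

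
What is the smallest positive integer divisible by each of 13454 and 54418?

52295698

gcd first: 54418 = 4·13454 + 602; 13454 = 22·602 + 210; 602 = 2·210 + 182; 210 = 1·182 + 28; 182 = 6·28 + 14; 28 = 2·14 + 0 → gcd = 14
lcm = 13454·54418/gcd = 732139772/14 = 52295698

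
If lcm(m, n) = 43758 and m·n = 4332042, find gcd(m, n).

gcd·lcm = product, so gcd = 4332042/43758 = 99.

99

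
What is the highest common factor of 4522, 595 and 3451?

119

gcd(4522, 595): 4522 = 7·595 + 357; 595 = 1·357 + 238; 357 = 1·238 + 119; 238 = 2·119 + 0 → 119
gcd(119, 3451): 3451 = 29·119 + 0 → 119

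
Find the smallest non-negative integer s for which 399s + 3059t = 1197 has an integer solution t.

3

Reduce mod 3059: 399s ≡ 1197 (mod 3059). With g = gcd(399, 3059) = 133 dividing 1197, divide through: 3s ≡ 9 (mod 23).
Since gcd(3, 23) = 1, s ≡ 9·(3)⁻¹ ≡ 3 (mod 23). Smallest non-negative: 3.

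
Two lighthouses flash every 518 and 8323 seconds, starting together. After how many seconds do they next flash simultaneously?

615902

gcd first: 8323 = 16·518 + 35; 518 = 14·35 + 28; 35 = 1·28 + 7; 28 = 4·7 + 0 → gcd = 7
lcm = 518·8323/gcd = 4311314/7 = 615902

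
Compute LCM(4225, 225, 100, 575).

4225 = 5² · 13²; 225 = 3² · 5²; 100 = 2² · 5²; 575 = 5² · 23
lcm takes max exponent of each prime: 2² · 3² · 5² · 13² · 23 = 3498300

3498300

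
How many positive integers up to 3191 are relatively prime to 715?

2143

Prime factors of 715: 5, 11, 13. Count integers ≤ 3191 divisible by none of them.
By inclusion–exclusion: 3191 − ⌊3191/5⌋ − ⌊3191/11⌋ − ⌊3191/13⌋ + ⌊3191/55⌋ + ⌊3191/65⌋ + ⌊3191/143⌋ − ⌊3191/715⌋ = 2143.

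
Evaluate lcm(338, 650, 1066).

lcm(338, 650) = 338·650/gcd = 219700/26 = 8450
lcm(8450, 1066) = 8450·1066/gcd = 9007700/26 = 346450

346450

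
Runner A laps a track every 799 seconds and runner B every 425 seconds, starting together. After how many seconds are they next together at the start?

19975

799 = 17 · 47; 425 = 5² · 17
max exponents: 5² · 17 · 47 = 19975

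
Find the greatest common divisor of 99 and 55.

11

Euclid: 99 = 1·55 + 44; 55 = 1·44 + 11; 44 = 4·11 + 0. Last nonzero remainder: 11.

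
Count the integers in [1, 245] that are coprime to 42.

70

Prime factors of 42: 2, 3, 7. Count integers ≤ 245 divisible by none of them.
By inclusion–exclusion: 245 − ⌊245/2⌋ − ⌊245/3⌋ − ⌊245/7⌋ + ⌊245/6⌋ + ⌊245/14⌋ + ⌊245/21⌋ − ⌊245/42⌋ = 70.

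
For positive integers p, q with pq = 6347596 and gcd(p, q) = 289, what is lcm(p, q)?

Since gcd(p,q)·lcm(p,q) = pq, lcm = 6347596/289 = 21964.

21964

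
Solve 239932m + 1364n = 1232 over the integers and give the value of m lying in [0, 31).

1

Euclid: 239932 = 175·1364 + 1232; 1364 = 1·1232 + 132; 1232 = 9·132 + 44; 132 = 3·44 + 0 → gcd = 44; 1232 = 44·28.
Back-substitution yields 239932·(10) + 1364·(-1759) = 44, so one solution is m = 10·28 = 280, n = -1759·28 = -49252.
Solutions in m differ by 1364/44 = 31; the one in [0, 31) is 280 mod 31 = 1.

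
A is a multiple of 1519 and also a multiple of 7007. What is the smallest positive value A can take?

gcd first: 7007 = 4·1519 + 931; 1519 = 1·931 + 588; 931 = 1·588 + 343; 588 = 1·343 + 245; 343 = 1·245 + 98; 245 = 2·98 + 49; 98 = 2·49 + 0 → gcd = 49
lcm = 1519·7007/gcd = 10643633/49 = 217217

217217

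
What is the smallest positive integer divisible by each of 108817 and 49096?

314263496

108817 = 17 · 37 · 173; 49096 = 2³ · 17 · 19²
max exponents: 2³ · 17 · 19² · 37 · 173 = 314263496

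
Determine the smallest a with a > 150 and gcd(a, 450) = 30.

210

450 = 30·15. Any a with gcd(a, 450) = 30 is a multiple of 30, say 30s, with s coprime to 15.
Need s > 150/30, so s ≥ 6. First s ≥ 6 with gcd(s, 15) = 1 is s = 7. Thus a = 30·7 = 210.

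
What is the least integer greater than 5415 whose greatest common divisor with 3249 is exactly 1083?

7581

3249 = 1083·3. Any a with gcd(a, 3249) = 1083 is a multiple of 1083, say 1083s, with s coprime to 3.
Need s > 5415/1083, so s ≥ 6. First s ≥ 6 with gcd(s, 3) = 1 is s = 7. Thus a = 1083·7 = 7581.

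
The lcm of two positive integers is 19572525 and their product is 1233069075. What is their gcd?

63

gcd·lcm = product, so gcd = 1233069075/19572525 = 63.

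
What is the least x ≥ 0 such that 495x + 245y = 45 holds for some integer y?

9

gcd(495, 245) = 5 (Euclid: 495 = 2·245 + 5; 245 = 49·5 + 0), and 5 | 45.
Extended Euclid: 495·(1) + 245·(-2) = 5. Scale by 9: x₀ = 9.
General solution x = x₀ + 49t; reducing mod 49 gives x = 9 (and y = -18).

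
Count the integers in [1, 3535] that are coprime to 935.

935 = 5·11·17. Inclusion–exclusion on these primes:
3535 − ⌊3535/5⌋ − ⌊3535/11⌋ − ⌊3535/17⌋ + ⌊3535/55⌋ + ⌊3535/85⌋ + ⌊3535/187⌋ − ⌊3535/935⌋ = 2420

2420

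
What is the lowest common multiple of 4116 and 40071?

54977412

gcd first: 40071 = 9·4116 + 3027; 4116 = 1·3027 + 1089; 3027 = 2·1089 + 849; 1089 = 1·849 + 240; 849 = 3·240 + 129; 240 = 1·129 + 111; 129 = 1·111 + 18; 111 = 6·18 + 3; 18 = 6·3 + 0 → gcd = 3
lcm = 4116·40071/gcd = 164932236/3 = 54977412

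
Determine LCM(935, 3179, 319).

935 = 5 · 11 · 17; 3179 = 11 · 17²; 319 = 11 · 29
lcm takes max exponent of each prime: 5 · 11 · 17² · 29 = 460955

460955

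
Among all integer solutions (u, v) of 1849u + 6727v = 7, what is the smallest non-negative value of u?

Euclid: 6727 = 3·1849 + 1180; 1849 = 1·1180 + 669; 1180 = 1·669 + 511; 669 = 1·511 + 158; 511 = 3·158 + 37; 158 = 4·37 + 10; 37 = 3·10 + 7; 10 = 1·7 + 3; 7 = 2·3 + 1; 3 = 3·1 + 0 → gcd = 1; 7 = 1·7.
Back-substitution yields 1849·(-2001) + 6727·(550) = 1, so one solution is u = -2001·7 = -14007, v = 550·7 = 3850.
Solutions in u differ by 6727/1 = 6727; the one in [0, 6727) is -14007 mod 6727 = 6174.

6174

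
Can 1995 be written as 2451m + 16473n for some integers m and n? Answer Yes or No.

By Bézout, 2451m + 16473n = 1995 has integer solutions iff gcd(2451, 16473) | 1995.
Euclid: 16473 = 6·2451 + 1767; 2451 = 1·1767 + 684; 1767 = 2·684 + 399; 684 = 1·399 + 285; 399 = 1·285 + 114; 285 = 2·114 + 57; 114 = 2·57 + 0. gcd = 57; 1995 mod 57 = 0. Yes.

Yes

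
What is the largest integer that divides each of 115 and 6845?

5

115 = 5 · 23
6845 = 5 · 37²
Common: 5 = 5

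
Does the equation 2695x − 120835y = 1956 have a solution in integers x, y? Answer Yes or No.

By Bézout, 2695x − 120835y = 1956 has integer solutions iff gcd(2695, 120835) | 1956.
Euclid: 120835 = 44·2695 + 2255; 2695 = 1·2255 + 440; 2255 = 5·440 + 55; 440 = 8·55 + 0. gcd = 55; 1956 mod 55 = 31. No.

No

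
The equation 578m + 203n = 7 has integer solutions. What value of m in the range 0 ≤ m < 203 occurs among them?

98

Reduce mod 203: 578m ≡ 7 (mod 203). With g = gcd(578, 203) = 1 dividing 7, divide through: 578m ≡ 7 (mod 203).
Since gcd(578, 203) = 1, m ≡ 7·(578)⁻¹ ≡ 98 (mod 203). Smallest non-negative: 98.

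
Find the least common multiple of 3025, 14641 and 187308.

566606700

lcm(3025, 14641) = 3025·14641/gcd = 44289025/121 = 366025
lcm(366025, 187308) = 366025·187308/gcd = 68559410700/121 = 566606700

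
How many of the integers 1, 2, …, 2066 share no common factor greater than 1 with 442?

Prime factors of 442: 2, 13, 17. Count integers ≤ 2066 divisible by none of them.
By inclusion–exclusion: 2066 − ⌊2066/2⌋ − ⌊2066/13⌋ − ⌊2066/17⌋ + ⌊2066/26⌋ + ⌊2066/34⌋ + ⌊2066/221⌋ − ⌊2066/442⌋ = 898.

898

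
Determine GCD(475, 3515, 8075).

gcd(475, 3515): 3515 = 7·475 + 190; 475 = 2·190 + 95; 190 = 2·95 + 0 → 95
gcd(95, 8075): 8075 = 85·95 + 0 → 95

95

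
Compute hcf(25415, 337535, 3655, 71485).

85

gcd(25415, 337535): 337535 = 13·25415 + 7140; 25415 = 3·7140 + 3995; 7140 = 1·3995 + 3145; 3995 = 1·3145 + 850; 3145 = 3·850 + 595; 850 = 1·595 + 255; 595 = 2·255 + 85; 255 = 3·85 + 0 → 85
gcd(85, 3655): 3655 = 43·85 + 0 → 85
gcd(85, 71485): 71485 = 841·85 + 0 → 85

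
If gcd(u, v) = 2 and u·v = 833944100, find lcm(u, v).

For any two positive integers, gcd × lcm equals their product. Hence lcm = 833944100 / 2 = 416972050.

416972050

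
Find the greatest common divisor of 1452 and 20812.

484

Euclid: 20812 = 14·1452 + 484; 1452 = 3·484 + 0. Last nonzero remainder: 484.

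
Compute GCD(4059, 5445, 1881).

gcd(4059, 5445): 5445 = 1·4059 + 1386; 4059 = 2·1386 + 1287; 1386 = 1·1287 + 99; 1287 = 13·99 + 0 → 99
gcd(99, 1881): 1881 = 19·99 + 0 → 99

99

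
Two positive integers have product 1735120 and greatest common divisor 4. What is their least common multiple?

gcd·lcm = product, so lcm = 1735120/4 = 433780.

433780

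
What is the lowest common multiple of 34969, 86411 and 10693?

lcm(34969, 86411) = 34969·86411/gcd = 3021706259/289 = 10455731
lcm(10455731, 10693) = 10455731·10693/gcd = 111803131583/289 = 386862047

386862047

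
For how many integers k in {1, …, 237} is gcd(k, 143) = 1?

199

Prime factors of 143: 11, 13. Count integers ≤ 237 divisible by none of them.
By inclusion–exclusion: 237 − ⌊237/11⌋ − ⌊237/13⌋ + ⌊237/143⌋ = 199.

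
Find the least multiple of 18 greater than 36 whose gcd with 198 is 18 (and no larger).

54

198 = 18·11. Any a with gcd(a, 198) = 18 is a multiple of 18, say 18s, with s coprime to 11.
Need s > 36/18, so s ≥ 3. First s ≥ 3 with gcd(s, 11) = 1 is s = 3. Thus a = 18·3 = 54.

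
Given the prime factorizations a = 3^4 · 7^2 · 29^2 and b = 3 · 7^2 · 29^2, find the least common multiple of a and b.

3337929

max exponent per prime: 3^4 · 7^2 · 29^2 = 3337929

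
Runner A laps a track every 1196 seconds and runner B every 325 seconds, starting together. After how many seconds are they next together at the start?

gcd first: 1196 = 3·325 + 221; 325 = 1·221 + 104; 221 = 2·104 + 13; 104 = 8·13 + 0 → gcd = 13
lcm = 1196·325/gcd = 388700/13 = 29900

29900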